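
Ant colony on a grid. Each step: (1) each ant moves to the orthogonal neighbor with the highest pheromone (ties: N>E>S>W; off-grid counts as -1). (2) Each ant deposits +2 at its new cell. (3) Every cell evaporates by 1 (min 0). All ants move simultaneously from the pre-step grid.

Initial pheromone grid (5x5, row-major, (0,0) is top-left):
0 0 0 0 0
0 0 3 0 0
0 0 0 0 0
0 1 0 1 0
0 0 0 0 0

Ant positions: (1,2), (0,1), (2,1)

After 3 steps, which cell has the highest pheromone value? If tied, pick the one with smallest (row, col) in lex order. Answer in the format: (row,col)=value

Step 1: ant0:(1,2)->N->(0,2) | ant1:(0,1)->E->(0,2) | ant2:(2,1)->S->(3,1)
  grid max=3 at (0,2)
Step 2: ant0:(0,2)->S->(1,2) | ant1:(0,2)->S->(1,2) | ant2:(3,1)->N->(2,1)
  grid max=5 at (1,2)
Step 3: ant0:(1,2)->N->(0,2) | ant1:(1,2)->N->(0,2) | ant2:(2,1)->S->(3,1)
  grid max=5 at (0,2)
Final grid:
  0 0 5 0 0
  0 0 4 0 0
  0 0 0 0 0
  0 2 0 0 0
  0 0 0 0 0
Max pheromone 5 at (0,2)

Answer: (0,2)=5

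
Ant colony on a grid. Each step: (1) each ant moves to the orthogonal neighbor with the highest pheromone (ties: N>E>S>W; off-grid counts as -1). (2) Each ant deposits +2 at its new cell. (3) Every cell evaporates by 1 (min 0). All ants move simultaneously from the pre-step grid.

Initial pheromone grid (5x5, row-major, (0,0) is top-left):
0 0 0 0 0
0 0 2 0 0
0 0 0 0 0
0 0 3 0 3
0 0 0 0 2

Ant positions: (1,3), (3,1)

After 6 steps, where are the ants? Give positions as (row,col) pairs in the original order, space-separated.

Step 1: ant0:(1,3)->W->(1,2) | ant1:(3,1)->E->(3,2)
  grid max=4 at (3,2)
Step 2: ant0:(1,2)->N->(0,2) | ant1:(3,2)->N->(2,2)
  grid max=3 at (3,2)
Step 3: ant0:(0,2)->S->(1,2) | ant1:(2,2)->S->(3,2)
  grid max=4 at (3,2)
Step 4: ant0:(1,2)->N->(0,2) | ant1:(3,2)->N->(2,2)
  grid max=3 at (3,2)
Step 5: ant0:(0,2)->S->(1,2) | ant1:(2,2)->S->(3,2)
  grid max=4 at (3,2)
Step 6: ant0:(1,2)->N->(0,2) | ant1:(3,2)->N->(2,2)
  grid max=3 at (3,2)

(0,2) (2,2)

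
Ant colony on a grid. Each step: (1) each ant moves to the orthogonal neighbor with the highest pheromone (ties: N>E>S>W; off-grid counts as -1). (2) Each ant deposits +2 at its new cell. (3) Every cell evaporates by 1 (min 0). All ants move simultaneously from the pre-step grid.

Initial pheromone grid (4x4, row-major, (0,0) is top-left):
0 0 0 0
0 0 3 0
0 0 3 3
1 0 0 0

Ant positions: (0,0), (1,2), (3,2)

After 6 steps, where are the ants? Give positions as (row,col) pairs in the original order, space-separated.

Step 1: ant0:(0,0)->E->(0,1) | ant1:(1,2)->S->(2,2) | ant2:(3,2)->N->(2,2)
  grid max=6 at (2,2)
Step 2: ant0:(0,1)->E->(0,2) | ant1:(2,2)->N->(1,2) | ant2:(2,2)->N->(1,2)
  grid max=5 at (1,2)
Step 3: ant0:(0,2)->S->(1,2) | ant1:(1,2)->S->(2,2) | ant2:(1,2)->S->(2,2)
  grid max=8 at (2,2)
Step 4: ant0:(1,2)->S->(2,2) | ant1:(2,2)->N->(1,2) | ant2:(2,2)->N->(1,2)
  grid max=9 at (1,2)
Step 5: ant0:(2,2)->N->(1,2) | ant1:(1,2)->S->(2,2) | ant2:(1,2)->S->(2,2)
  grid max=12 at (2,2)
Step 6: ant0:(1,2)->S->(2,2) | ant1:(2,2)->N->(1,2) | ant2:(2,2)->N->(1,2)
  grid max=13 at (1,2)

(2,2) (1,2) (1,2)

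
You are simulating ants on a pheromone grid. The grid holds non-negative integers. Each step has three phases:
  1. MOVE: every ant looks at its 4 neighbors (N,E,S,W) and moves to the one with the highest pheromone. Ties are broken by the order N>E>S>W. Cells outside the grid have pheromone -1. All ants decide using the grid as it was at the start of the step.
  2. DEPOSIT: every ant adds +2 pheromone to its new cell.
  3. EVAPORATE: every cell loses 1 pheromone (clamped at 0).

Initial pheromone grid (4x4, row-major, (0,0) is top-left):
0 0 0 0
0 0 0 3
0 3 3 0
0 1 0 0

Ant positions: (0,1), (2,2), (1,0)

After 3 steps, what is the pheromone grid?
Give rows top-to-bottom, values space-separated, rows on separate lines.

After step 1: ants at (0,2),(2,1),(0,0)
  1 0 1 0
  0 0 0 2
  0 4 2 0
  0 0 0 0
After step 2: ants at (0,3),(2,2),(0,1)
  0 1 0 1
  0 0 0 1
  0 3 3 0
  0 0 0 0
After step 3: ants at (1,3),(2,1),(0,2)
  0 0 1 0
  0 0 0 2
  0 4 2 0
  0 0 0 0

0 0 1 0
0 0 0 2
0 4 2 0
0 0 0 0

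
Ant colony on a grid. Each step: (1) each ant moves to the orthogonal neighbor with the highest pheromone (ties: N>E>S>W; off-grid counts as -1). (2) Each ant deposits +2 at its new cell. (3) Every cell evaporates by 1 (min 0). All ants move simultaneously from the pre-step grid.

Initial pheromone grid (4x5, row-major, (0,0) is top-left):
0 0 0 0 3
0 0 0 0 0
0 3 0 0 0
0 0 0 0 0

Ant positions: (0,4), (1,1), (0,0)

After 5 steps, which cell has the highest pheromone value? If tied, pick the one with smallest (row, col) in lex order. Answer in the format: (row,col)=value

Step 1: ant0:(0,4)->S->(1,4) | ant1:(1,1)->S->(2,1) | ant2:(0,0)->E->(0,1)
  grid max=4 at (2,1)
Step 2: ant0:(1,4)->N->(0,4) | ant1:(2,1)->N->(1,1) | ant2:(0,1)->E->(0,2)
  grid max=3 at (0,4)
Step 3: ant0:(0,4)->S->(1,4) | ant1:(1,1)->S->(2,1) | ant2:(0,2)->E->(0,3)
  grid max=4 at (2,1)
Step 4: ant0:(1,4)->N->(0,4) | ant1:(2,1)->N->(1,1) | ant2:(0,3)->E->(0,4)
  grid max=5 at (0,4)
Step 5: ant0:(0,4)->S->(1,4) | ant1:(1,1)->S->(2,1) | ant2:(0,4)->S->(1,4)
  grid max=4 at (0,4)
Final grid:
  0 0 0 0 4
  0 0 0 0 3
  0 4 0 0 0
  0 0 0 0 0
Max pheromone 4 at (0,4)

Answer: (0,4)=4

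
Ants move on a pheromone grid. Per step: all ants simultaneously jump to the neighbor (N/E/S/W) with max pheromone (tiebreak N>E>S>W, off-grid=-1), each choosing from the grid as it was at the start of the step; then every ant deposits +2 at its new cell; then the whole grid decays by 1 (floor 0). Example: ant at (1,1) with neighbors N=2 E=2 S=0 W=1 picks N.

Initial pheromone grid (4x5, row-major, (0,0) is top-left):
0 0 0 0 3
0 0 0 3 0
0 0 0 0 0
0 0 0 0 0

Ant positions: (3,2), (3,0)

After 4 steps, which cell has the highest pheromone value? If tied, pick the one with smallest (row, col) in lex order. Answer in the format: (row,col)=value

Step 1: ant0:(3,2)->N->(2,2) | ant1:(3,0)->N->(2,0)
  grid max=2 at (0,4)
Step 2: ant0:(2,2)->N->(1,2) | ant1:(2,0)->N->(1,0)
  grid max=1 at (0,4)
Step 3: ant0:(1,2)->E->(1,3) | ant1:(1,0)->N->(0,0)
  grid max=2 at (1,3)
Step 4: ant0:(1,3)->N->(0,3) | ant1:(0,0)->E->(0,1)
  grid max=1 at (0,1)
Final grid:
  0 1 0 1 0
  0 0 0 1 0
  0 0 0 0 0
  0 0 0 0 0
Max pheromone 1 at (0,1)

Answer: (0,1)=1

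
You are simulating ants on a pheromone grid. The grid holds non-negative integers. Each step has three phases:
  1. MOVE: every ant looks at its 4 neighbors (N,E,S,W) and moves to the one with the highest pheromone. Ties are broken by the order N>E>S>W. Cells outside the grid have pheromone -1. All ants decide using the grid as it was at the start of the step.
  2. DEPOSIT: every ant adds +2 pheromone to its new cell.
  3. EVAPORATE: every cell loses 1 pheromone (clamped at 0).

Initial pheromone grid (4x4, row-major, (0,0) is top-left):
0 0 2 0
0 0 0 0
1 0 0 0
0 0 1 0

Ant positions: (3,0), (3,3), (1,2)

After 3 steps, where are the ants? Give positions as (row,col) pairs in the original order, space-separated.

Step 1: ant0:(3,0)->N->(2,0) | ant1:(3,3)->W->(3,2) | ant2:(1,2)->N->(0,2)
  grid max=3 at (0,2)
Step 2: ant0:(2,0)->N->(1,0) | ant1:(3,2)->N->(2,2) | ant2:(0,2)->E->(0,3)
  grid max=2 at (0,2)
Step 3: ant0:(1,0)->S->(2,0) | ant1:(2,2)->S->(3,2) | ant2:(0,3)->W->(0,2)
  grid max=3 at (0,2)

(2,0) (3,2) (0,2)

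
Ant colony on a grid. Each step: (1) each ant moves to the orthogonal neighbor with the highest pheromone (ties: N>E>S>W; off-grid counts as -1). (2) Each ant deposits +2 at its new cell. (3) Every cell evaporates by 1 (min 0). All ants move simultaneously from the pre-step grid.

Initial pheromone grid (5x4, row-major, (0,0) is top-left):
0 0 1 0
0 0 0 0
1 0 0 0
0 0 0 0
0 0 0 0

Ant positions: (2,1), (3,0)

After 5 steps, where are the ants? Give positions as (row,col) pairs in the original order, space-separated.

Step 1: ant0:(2,1)->W->(2,0) | ant1:(3,0)->N->(2,0)
  grid max=4 at (2,0)
Step 2: ant0:(2,0)->N->(1,0) | ant1:(2,0)->N->(1,0)
  grid max=3 at (1,0)
Step 3: ant0:(1,0)->S->(2,0) | ant1:(1,0)->S->(2,0)
  grid max=6 at (2,0)
Step 4: ant0:(2,0)->N->(1,0) | ant1:(2,0)->N->(1,0)
  grid max=5 at (1,0)
Step 5: ant0:(1,0)->S->(2,0) | ant1:(1,0)->S->(2,0)
  grid max=8 at (2,0)

(2,0) (2,0)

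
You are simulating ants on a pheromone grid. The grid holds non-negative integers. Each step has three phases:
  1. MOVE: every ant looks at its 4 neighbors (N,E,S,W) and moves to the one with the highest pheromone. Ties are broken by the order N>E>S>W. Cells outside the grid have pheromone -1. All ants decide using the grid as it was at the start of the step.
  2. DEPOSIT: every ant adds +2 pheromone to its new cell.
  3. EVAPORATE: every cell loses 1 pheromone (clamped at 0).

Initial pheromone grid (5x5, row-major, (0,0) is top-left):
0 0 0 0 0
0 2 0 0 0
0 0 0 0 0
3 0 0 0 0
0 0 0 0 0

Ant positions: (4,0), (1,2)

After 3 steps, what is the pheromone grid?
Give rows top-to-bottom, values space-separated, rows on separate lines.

After step 1: ants at (3,0),(1,1)
  0 0 0 0 0
  0 3 0 0 0
  0 0 0 0 0
  4 0 0 0 0
  0 0 0 0 0
After step 2: ants at (2,0),(0,1)
  0 1 0 0 0
  0 2 0 0 0
  1 0 0 0 0
  3 0 0 0 0
  0 0 0 0 0
After step 3: ants at (3,0),(1,1)
  0 0 0 0 0
  0 3 0 0 0
  0 0 0 0 0
  4 0 0 0 0
  0 0 0 0 0

0 0 0 0 0
0 3 0 0 0
0 0 0 0 0
4 0 0 0 0
0 0 0 0 0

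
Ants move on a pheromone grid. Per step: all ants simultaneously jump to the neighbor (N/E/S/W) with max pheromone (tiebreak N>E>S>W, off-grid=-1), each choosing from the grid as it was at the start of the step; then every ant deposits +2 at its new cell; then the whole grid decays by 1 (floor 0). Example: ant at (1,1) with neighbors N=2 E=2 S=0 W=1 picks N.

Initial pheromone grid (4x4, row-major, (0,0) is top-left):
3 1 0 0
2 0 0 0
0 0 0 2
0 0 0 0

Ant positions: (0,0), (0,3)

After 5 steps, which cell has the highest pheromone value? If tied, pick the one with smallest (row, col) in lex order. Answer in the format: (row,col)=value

Answer: (1,0)=3

Derivation:
Step 1: ant0:(0,0)->S->(1,0) | ant1:(0,3)->S->(1,3)
  grid max=3 at (1,0)
Step 2: ant0:(1,0)->N->(0,0) | ant1:(1,3)->S->(2,3)
  grid max=3 at (0,0)
Step 3: ant0:(0,0)->S->(1,0) | ant1:(2,3)->N->(1,3)
  grid max=3 at (1,0)
Step 4: ant0:(1,0)->N->(0,0) | ant1:(1,3)->S->(2,3)
  grid max=3 at (0,0)
Step 5: ant0:(0,0)->S->(1,0) | ant1:(2,3)->N->(1,3)
  grid max=3 at (1,0)
Final grid:
  2 0 0 0
  3 0 0 1
  0 0 0 1
  0 0 0 0
Max pheromone 3 at (1,0)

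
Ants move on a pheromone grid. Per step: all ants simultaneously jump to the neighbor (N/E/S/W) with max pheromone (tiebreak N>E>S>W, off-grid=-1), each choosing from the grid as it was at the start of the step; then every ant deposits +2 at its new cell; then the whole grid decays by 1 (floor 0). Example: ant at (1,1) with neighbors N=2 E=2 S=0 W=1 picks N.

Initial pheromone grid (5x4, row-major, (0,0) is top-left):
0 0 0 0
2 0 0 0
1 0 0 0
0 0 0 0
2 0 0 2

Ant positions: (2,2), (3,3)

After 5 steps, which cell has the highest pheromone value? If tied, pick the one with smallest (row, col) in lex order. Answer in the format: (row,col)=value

Step 1: ant0:(2,2)->N->(1,2) | ant1:(3,3)->S->(4,3)
  grid max=3 at (4,3)
Step 2: ant0:(1,2)->N->(0,2) | ant1:(4,3)->N->(3,3)
  grid max=2 at (4,3)
Step 3: ant0:(0,2)->E->(0,3) | ant1:(3,3)->S->(4,3)
  grid max=3 at (4,3)
Step 4: ant0:(0,3)->S->(1,3) | ant1:(4,3)->N->(3,3)
  grid max=2 at (4,3)
Step 5: ant0:(1,3)->N->(0,3) | ant1:(3,3)->S->(4,3)
  grid max=3 at (4,3)
Final grid:
  0 0 0 1
  0 0 0 0
  0 0 0 0
  0 0 0 0
  0 0 0 3
Max pheromone 3 at (4,3)

Answer: (4,3)=3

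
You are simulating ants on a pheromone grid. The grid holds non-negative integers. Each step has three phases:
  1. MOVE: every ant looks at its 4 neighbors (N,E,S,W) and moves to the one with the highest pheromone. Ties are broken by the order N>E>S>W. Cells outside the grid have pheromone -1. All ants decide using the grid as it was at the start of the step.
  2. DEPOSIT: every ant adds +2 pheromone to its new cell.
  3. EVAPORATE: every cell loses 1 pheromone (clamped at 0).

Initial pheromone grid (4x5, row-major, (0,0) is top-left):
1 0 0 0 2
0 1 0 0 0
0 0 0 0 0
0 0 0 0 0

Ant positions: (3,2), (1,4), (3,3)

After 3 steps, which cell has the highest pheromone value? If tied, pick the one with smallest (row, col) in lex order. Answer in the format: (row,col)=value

Step 1: ant0:(3,2)->N->(2,2) | ant1:(1,4)->N->(0,4) | ant2:(3,3)->N->(2,3)
  grid max=3 at (0,4)
Step 2: ant0:(2,2)->E->(2,3) | ant1:(0,4)->S->(1,4) | ant2:(2,3)->W->(2,2)
  grid max=2 at (0,4)
Step 3: ant0:(2,3)->W->(2,2) | ant1:(1,4)->N->(0,4) | ant2:(2,2)->E->(2,3)
  grid max=3 at (0,4)
Final grid:
  0 0 0 0 3
  0 0 0 0 0
  0 0 3 3 0
  0 0 0 0 0
Max pheromone 3 at (0,4)

Answer: (0,4)=3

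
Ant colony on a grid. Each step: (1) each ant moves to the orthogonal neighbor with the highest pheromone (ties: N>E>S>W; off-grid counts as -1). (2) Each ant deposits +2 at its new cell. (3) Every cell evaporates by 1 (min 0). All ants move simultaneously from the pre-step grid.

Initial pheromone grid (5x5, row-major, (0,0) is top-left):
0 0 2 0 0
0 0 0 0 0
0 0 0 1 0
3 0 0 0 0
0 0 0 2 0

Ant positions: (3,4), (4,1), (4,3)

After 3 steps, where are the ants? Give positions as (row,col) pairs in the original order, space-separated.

Step 1: ant0:(3,4)->N->(2,4) | ant1:(4,1)->N->(3,1) | ant2:(4,3)->N->(3,3)
  grid max=2 at (3,0)
Step 2: ant0:(2,4)->N->(1,4) | ant1:(3,1)->W->(3,0) | ant2:(3,3)->S->(4,3)
  grid max=3 at (3,0)
Step 3: ant0:(1,4)->N->(0,4) | ant1:(3,0)->N->(2,0) | ant2:(4,3)->N->(3,3)
  grid max=2 at (3,0)

(0,4) (2,0) (3,3)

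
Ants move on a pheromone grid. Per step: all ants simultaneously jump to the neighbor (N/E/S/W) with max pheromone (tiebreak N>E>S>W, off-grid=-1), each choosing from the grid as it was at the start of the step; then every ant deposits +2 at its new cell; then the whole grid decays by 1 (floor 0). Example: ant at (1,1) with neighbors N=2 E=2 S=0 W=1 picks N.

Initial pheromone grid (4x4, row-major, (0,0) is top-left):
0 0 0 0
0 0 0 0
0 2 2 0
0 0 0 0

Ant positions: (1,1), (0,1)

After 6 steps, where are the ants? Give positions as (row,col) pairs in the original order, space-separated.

Step 1: ant0:(1,1)->S->(2,1) | ant1:(0,1)->E->(0,2)
  grid max=3 at (2,1)
Step 2: ant0:(2,1)->E->(2,2) | ant1:(0,2)->E->(0,3)
  grid max=2 at (2,1)
Step 3: ant0:(2,2)->W->(2,1) | ant1:(0,3)->S->(1,3)
  grid max=3 at (2,1)
Step 4: ant0:(2,1)->E->(2,2) | ant1:(1,3)->N->(0,3)
  grid max=2 at (2,1)
Step 5: ant0:(2,2)->W->(2,1) | ant1:(0,3)->S->(1,3)
  grid max=3 at (2,1)
Step 6: ant0:(2,1)->E->(2,2) | ant1:(1,3)->N->(0,3)
  grid max=2 at (2,1)

(2,2) (0,3)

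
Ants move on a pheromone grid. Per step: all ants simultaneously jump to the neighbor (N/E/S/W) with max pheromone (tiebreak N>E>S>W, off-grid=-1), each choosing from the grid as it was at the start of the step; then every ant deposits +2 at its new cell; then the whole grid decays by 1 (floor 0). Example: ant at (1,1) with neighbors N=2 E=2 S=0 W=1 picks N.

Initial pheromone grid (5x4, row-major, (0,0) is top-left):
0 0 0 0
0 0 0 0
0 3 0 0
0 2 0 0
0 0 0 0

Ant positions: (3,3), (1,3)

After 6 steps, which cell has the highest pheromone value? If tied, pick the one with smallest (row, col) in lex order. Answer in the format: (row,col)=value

Step 1: ant0:(3,3)->N->(2,3) | ant1:(1,3)->N->(0,3)
  grid max=2 at (2,1)
Step 2: ant0:(2,3)->N->(1,3) | ant1:(0,3)->S->(1,3)
  grid max=3 at (1,3)
Step 3: ant0:(1,3)->N->(0,3) | ant1:(1,3)->N->(0,3)
  grid max=3 at (0,3)
Step 4: ant0:(0,3)->S->(1,3) | ant1:(0,3)->S->(1,3)
  grid max=5 at (1,3)
Step 5: ant0:(1,3)->N->(0,3) | ant1:(1,3)->N->(0,3)
  grid max=5 at (0,3)
Step 6: ant0:(0,3)->S->(1,3) | ant1:(0,3)->S->(1,3)
  grid max=7 at (1,3)
Final grid:
  0 0 0 4
  0 0 0 7
  0 0 0 0
  0 0 0 0
  0 0 0 0
Max pheromone 7 at (1,3)

Answer: (1,3)=7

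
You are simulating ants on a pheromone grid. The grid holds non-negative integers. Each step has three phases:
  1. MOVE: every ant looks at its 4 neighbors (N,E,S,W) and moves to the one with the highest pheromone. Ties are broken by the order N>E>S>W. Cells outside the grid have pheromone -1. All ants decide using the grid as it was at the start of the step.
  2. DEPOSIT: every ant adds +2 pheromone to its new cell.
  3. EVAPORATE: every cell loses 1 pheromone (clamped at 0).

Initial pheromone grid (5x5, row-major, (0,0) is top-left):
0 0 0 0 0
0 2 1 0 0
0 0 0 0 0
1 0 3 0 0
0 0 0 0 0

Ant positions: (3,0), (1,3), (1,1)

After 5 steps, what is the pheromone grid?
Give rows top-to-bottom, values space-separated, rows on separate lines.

After step 1: ants at (2,0),(1,2),(1,2)
  0 0 0 0 0
  0 1 4 0 0
  1 0 0 0 0
  0 0 2 0 0
  0 0 0 0 0
After step 2: ants at (1,0),(1,1),(1,1)
  0 0 0 0 0
  1 4 3 0 0
  0 0 0 0 0
  0 0 1 0 0
  0 0 0 0 0
After step 3: ants at (1,1),(1,2),(1,2)
  0 0 0 0 0
  0 5 6 0 0
  0 0 0 0 0
  0 0 0 0 0
  0 0 0 0 0
After step 4: ants at (1,2),(1,1),(1,1)
  0 0 0 0 0
  0 8 7 0 0
  0 0 0 0 0
  0 0 0 0 0
  0 0 0 0 0
After step 5: ants at (1,1),(1,2),(1,2)
  0 0 0 0 0
  0 9 10 0 0
  0 0 0 0 0
  0 0 0 0 0
  0 0 0 0 0

0 0 0 0 0
0 9 10 0 0
0 0 0 0 0
0 0 0 0 0
0 0 0 0 0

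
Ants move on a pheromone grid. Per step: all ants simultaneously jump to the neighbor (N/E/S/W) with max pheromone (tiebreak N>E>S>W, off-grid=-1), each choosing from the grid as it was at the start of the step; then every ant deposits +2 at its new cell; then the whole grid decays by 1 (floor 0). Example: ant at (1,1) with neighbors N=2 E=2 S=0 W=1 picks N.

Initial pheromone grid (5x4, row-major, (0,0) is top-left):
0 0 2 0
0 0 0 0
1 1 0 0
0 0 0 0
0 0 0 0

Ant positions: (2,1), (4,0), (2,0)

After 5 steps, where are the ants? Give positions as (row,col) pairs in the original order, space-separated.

Step 1: ant0:(2,1)->W->(2,0) | ant1:(4,0)->N->(3,0) | ant2:(2,0)->E->(2,1)
  grid max=2 at (2,0)
Step 2: ant0:(2,0)->E->(2,1) | ant1:(3,0)->N->(2,0) | ant2:(2,1)->W->(2,0)
  grid max=5 at (2,0)
Step 3: ant0:(2,1)->W->(2,0) | ant1:(2,0)->E->(2,1) | ant2:(2,0)->E->(2,1)
  grid max=6 at (2,0)
Step 4: ant0:(2,0)->E->(2,1) | ant1:(2,1)->W->(2,0) | ant2:(2,1)->W->(2,0)
  grid max=9 at (2,0)
Step 5: ant0:(2,1)->W->(2,0) | ant1:(2,0)->E->(2,1) | ant2:(2,0)->E->(2,1)
  grid max=10 at (2,0)

(2,0) (2,1) (2,1)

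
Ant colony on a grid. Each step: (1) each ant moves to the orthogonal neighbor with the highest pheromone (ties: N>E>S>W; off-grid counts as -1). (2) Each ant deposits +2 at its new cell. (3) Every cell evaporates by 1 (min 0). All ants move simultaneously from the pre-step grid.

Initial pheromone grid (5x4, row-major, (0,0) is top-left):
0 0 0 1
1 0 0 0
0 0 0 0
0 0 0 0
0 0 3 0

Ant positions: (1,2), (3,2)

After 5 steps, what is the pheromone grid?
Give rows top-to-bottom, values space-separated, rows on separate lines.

After step 1: ants at (0,2),(4,2)
  0 0 1 0
  0 0 0 0
  0 0 0 0
  0 0 0 0
  0 0 4 0
After step 2: ants at (0,3),(3,2)
  0 0 0 1
  0 0 0 0
  0 0 0 0
  0 0 1 0
  0 0 3 0
After step 3: ants at (1,3),(4,2)
  0 0 0 0
  0 0 0 1
  0 0 0 0
  0 0 0 0
  0 0 4 0
After step 4: ants at (0,3),(3,2)
  0 0 0 1
  0 0 0 0
  0 0 0 0
  0 0 1 0
  0 0 3 0
After step 5: ants at (1,3),(4,2)
  0 0 0 0
  0 0 0 1
  0 0 0 0
  0 0 0 0
  0 0 4 0

0 0 0 0
0 0 0 1
0 0 0 0
0 0 0 0
0 0 4 0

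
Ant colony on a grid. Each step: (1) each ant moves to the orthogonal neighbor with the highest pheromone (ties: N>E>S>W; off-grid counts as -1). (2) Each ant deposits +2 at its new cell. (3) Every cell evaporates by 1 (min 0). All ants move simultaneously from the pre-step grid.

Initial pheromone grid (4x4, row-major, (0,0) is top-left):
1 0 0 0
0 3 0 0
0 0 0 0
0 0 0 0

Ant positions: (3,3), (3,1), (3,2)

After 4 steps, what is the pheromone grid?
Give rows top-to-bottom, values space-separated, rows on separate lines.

After step 1: ants at (2,3),(2,1),(2,2)
  0 0 0 0
  0 2 0 0
  0 1 1 1
  0 0 0 0
After step 2: ants at (2,2),(1,1),(2,3)
  0 0 0 0
  0 3 0 0
  0 0 2 2
  0 0 0 0
After step 3: ants at (2,3),(0,1),(2,2)
  0 1 0 0
  0 2 0 0
  0 0 3 3
  0 0 0 0
After step 4: ants at (2,2),(1,1),(2,3)
  0 0 0 0
  0 3 0 0
  0 0 4 4
  0 0 0 0

0 0 0 0
0 3 0 0
0 0 4 4
0 0 0 0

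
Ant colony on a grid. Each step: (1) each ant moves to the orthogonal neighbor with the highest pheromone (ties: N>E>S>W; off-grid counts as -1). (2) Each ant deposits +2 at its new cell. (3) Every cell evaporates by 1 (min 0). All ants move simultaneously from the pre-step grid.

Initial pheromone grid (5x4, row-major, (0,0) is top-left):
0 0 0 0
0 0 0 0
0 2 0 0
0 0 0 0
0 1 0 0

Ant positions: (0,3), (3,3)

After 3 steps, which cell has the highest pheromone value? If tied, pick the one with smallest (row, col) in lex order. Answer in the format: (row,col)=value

Answer: (1,3)=3

Derivation:
Step 1: ant0:(0,3)->S->(1,3) | ant1:(3,3)->N->(2,3)
  grid max=1 at (1,3)
Step 2: ant0:(1,3)->S->(2,3) | ant1:(2,3)->N->(1,3)
  grid max=2 at (1,3)
Step 3: ant0:(2,3)->N->(1,3) | ant1:(1,3)->S->(2,3)
  grid max=3 at (1,3)
Final grid:
  0 0 0 0
  0 0 0 3
  0 0 0 3
  0 0 0 0
  0 0 0 0
Max pheromone 3 at (1,3)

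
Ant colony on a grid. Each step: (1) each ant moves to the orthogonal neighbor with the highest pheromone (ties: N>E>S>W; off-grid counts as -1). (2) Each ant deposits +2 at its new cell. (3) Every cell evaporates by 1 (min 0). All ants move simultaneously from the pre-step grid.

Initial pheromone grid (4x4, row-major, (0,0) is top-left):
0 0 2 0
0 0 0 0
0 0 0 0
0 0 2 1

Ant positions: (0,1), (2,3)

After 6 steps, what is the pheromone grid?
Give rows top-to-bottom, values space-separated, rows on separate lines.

After step 1: ants at (0,2),(3,3)
  0 0 3 0
  0 0 0 0
  0 0 0 0
  0 0 1 2
After step 2: ants at (0,3),(3,2)
  0 0 2 1
  0 0 0 0
  0 0 0 0
  0 0 2 1
After step 3: ants at (0,2),(3,3)
  0 0 3 0
  0 0 0 0
  0 0 0 0
  0 0 1 2
After step 4: ants at (0,3),(3,2)
  0 0 2 1
  0 0 0 0
  0 0 0 0
  0 0 2 1
After step 5: ants at (0,2),(3,3)
  0 0 3 0
  0 0 0 0
  0 0 0 0
  0 0 1 2
After step 6: ants at (0,3),(3,2)
  0 0 2 1
  0 0 0 0
  0 0 0 0
  0 0 2 1

0 0 2 1
0 0 0 0
0 0 0 0
0 0 2 1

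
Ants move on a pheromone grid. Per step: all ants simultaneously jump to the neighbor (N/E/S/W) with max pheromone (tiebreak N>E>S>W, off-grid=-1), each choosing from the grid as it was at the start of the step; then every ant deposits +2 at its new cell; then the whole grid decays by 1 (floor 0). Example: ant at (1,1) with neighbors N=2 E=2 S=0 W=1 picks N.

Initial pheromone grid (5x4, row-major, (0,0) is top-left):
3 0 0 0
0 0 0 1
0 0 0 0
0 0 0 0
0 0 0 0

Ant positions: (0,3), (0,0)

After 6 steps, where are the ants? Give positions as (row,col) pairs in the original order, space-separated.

Step 1: ant0:(0,3)->S->(1,3) | ant1:(0,0)->E->(0,1)
  grid max=2 at (0,0)
Step 2: ant0:(1,3)->N->(0,3) | ant1:(0,1)->W->(0,0)
  grid max=3 at (0,0)
Step 3: ant0:(0,3)->S->(1,3) | ant1:(0,0)->E->(0,1)
  grid max=2 at (0,0)
Step 4: ant0:(1,3)->N->(0,3) | ant1:(0,1)->W->(0,0)
  grid max=3 at (0,0)
Step 5: ant0:(0,3)->S->(1,3) | ant1:(0,0)->E->(0,1)
  grid max=2 at (0,0)
Step 6: ant0:(1,3)->N->(0,3) | ant1:(0,1)->W->(0,0)
  grid max=3 at (0,0)

(0,3) (0,0)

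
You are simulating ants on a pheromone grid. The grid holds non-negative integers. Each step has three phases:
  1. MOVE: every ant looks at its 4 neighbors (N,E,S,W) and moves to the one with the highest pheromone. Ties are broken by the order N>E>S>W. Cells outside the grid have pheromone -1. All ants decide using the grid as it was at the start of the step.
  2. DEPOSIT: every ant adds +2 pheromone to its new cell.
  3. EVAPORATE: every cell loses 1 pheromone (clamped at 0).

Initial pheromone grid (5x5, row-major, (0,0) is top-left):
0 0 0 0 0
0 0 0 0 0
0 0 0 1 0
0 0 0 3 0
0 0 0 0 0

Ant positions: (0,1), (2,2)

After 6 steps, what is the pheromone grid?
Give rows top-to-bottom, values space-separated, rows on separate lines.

After step 1: ants at (0,2),(2,3)
  0 0 1 0 0
  0 0 0 0 0
  0 0 0 2 0
  0 0 0 2 0
  0 0 0 0 0
After step 2: ants at (0,3),(3,3)
  0 0 0 1 0
  0 0 0 0 0
  0 0 0 1 0
  0 0 0 3 0
  0 0 0 0 0
After step 3: ants at (0,4),(2,3)
  0 0 0 0 1
  0 0 0 0 0
  0 0 0 2 0
  0 0 0 2 0
  0 0 0 0 0
After step 4: ants at (1,4),(3,3)
  0 0 0 0 0
  0 0 0 0 1
  0 0 0 1 0
  0 0 0 3 0
  0 0 0 0 0
After step 5: ants at (0,4),(2,3)
  0 0 0 0 1
  0 0 0 0 0
  0 0 0 2 0
  0 0 0 2 0
  0 0 0 0 0
After step 6: ants at (1,4),(3,3)
  0 0 0 0 0
  0 0 0 0 1
  0 0 0 1 0
  0 0 0 3 0
  0 0 0 0 0

0 0 0 0 0
0 0 0 0 1
0 0 0 1 0
0 0 0 3 0
0 0 0 0 0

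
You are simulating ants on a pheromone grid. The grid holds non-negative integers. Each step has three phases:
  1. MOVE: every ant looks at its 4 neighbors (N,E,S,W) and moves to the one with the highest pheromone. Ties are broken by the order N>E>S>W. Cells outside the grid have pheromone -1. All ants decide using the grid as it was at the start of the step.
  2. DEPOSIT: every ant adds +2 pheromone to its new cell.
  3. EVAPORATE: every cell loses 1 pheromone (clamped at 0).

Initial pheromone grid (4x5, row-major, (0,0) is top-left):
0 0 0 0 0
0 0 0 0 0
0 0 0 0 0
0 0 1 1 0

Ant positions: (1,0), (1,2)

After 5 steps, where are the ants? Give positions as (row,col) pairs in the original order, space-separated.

Step 1: ant0:(1,0)->N->(0,0) | ant1:(1,2)->N->(0,2)
  grid max=1 at (0,0)
Step 2: ant0:(0,0)->E->(0,1) | ant1:(0,2)->E->(0,3)
  grid max=1 at (0,1)
Step 3: ant0:(0,1)->E->(0,2) | ant1:(0,3)->E->(0,4)
  grid max=1 at (0,2)
Step 4: ant0:(0,2)->E->(0,3) | ant1:(0,4)->S->(1,4)
  grid max=1 at (0,3)
Step 5: ant0:(0,3)->E->(0,4) | ant1:(1,4)->N->(0,4)
  grid max=3 at (0,4)

(0,4) (0,4)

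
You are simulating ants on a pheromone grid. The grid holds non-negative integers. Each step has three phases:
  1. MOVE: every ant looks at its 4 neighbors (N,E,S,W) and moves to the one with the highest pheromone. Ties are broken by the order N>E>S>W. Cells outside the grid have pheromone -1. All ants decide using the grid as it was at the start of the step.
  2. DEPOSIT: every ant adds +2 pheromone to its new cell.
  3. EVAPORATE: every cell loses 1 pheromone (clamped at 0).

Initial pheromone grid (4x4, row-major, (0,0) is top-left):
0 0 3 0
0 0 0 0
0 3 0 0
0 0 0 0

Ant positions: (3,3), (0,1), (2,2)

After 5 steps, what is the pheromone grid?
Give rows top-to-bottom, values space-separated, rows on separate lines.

After step 1: ants at (2,3),(0,2),(2,1)
  0 0 4 0
  0 0 0 0
  0 4 0 1
  0 0 0 0
After step 2: ants at (1,3),(0,3),(1,1)
  0 0 3 1
  0 1 0 1
  0 3 0 0
  0 0 0 0
After step 3: ants at (0,3),(0,2),(2,1)
  0 0 4 2
  0 0 0 0
  0 4 0 0
  0 0 0 0
After step 4: ants at (0,2),(0,3),(1,1)
  0 0 5 3
  0 1 0 0
  0 3 0 0
  0 0 0 0
After step 5: ants at (0,3),(0,2),(2,1)
  0 0 6 4
  0 0 0 0
  0 4 0 0
  0 0 0 0

0 0 6 4
0 0 0 0
0 4 0 0
0 0 0 0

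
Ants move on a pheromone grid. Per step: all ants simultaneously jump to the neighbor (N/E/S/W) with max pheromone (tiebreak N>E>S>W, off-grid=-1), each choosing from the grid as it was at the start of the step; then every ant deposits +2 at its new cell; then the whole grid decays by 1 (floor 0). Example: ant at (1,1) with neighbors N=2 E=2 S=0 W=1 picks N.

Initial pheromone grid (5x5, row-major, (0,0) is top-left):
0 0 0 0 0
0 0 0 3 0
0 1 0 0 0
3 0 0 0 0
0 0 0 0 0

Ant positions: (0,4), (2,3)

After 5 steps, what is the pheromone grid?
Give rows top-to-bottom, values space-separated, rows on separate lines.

After step 1: ants at (1,4),(1,3)
  0 0 0 0 0
  0 0 0 4 1
  0 0 0 0 0
  2 0 0 0 0
  0 0 0 0 0
After step 2: ants at (1,3),(1,4)
  0 0 0 0 0
  0 0 0 5 2
  0 0 0 0 0
  1 0 0 0 0
  0 0 0 0 0
After step 3: ants at (1,4),(1,3)
  0 0 0 0 0
  0 0 0 6 3
  0 0 0 0 0
  0 0 0 0 0
  0 0 0 0 0
After step 4: ants at (1,3),(1,4)
  0 0 0 0 0
  0 0 0 7 4
  0 0 0 0 0
  0 0 0 0 0
  0 0 0 0 0
After step 5: ants at (1,4),(1,3)
  0 0 0 0 0
  0 0 0 8 5
  0 0 0 0 0
  0 0 0 0 0
  0 0 0 0 0

0 0 0 0 0
0 0 0 8 5
0 0 0 0 0
0 0 0 0 0
0 0 0 0 0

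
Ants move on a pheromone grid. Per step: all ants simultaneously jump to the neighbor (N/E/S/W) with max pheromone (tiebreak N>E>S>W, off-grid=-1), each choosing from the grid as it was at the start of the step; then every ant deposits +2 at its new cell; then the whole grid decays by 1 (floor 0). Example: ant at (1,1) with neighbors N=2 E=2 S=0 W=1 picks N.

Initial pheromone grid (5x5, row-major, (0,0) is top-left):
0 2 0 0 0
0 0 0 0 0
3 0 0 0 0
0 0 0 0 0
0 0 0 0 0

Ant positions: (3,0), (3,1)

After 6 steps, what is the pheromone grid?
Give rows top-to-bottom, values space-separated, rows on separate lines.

After step 1: ants at (2,0),(2,1)
  0 1 0 0 0
  0 0 0 0 0
  4 1 0 0 0
  0 0 0 0 0
  0 0 0 0 0
After step 2: ants at (2,1),(2,0)
  0 0 0 0 0
  0 0 0 0 0
  5 2 0 0 0
  0 0 0 0 0
  0 0 0 0 0
After step 3: ants at (2,0),(2,1)
  0 0 0 0 0
  0 0 0 0 0
  6 3 0 0 0
  0 0 0 0 0
  0 0 0 0 0
After step 4: ants at (2,1),(2,0)
  0 0 0 0 0
  0 0 0 0 0
  7 4 0 0 0
  0 0 0 0 0
  0 0 0 0 0
After step 5: ants at (2,0),(2,1)
  0 0 0 0 0
  0 0 0 0 0
  8 5 0 0 0
  0 0 0 0 0
  0 0 0 0 0
After step 6: ants at (2,1),(2,0)
  0 0 0 0 0
  0 0 0 0 0
  9 6 0 0 0
  0 0 0 0 0
  0 0 0 0 0

0 0 0 0 0
0 0 0 0 0
9 6 0 0 0
0 0 0 0 0
0 0 0 0 0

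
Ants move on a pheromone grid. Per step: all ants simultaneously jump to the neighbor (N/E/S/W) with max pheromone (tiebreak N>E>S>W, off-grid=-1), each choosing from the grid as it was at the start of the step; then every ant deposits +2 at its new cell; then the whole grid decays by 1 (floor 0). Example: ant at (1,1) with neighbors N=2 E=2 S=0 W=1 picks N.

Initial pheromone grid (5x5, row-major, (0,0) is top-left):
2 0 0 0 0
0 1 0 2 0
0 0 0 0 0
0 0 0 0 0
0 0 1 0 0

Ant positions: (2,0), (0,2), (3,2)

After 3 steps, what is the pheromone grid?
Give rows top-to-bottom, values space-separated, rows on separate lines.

After step 1: ants at (1,0),(0,3),(4,2)
  1 0 0 1 0
  1 0 0 1 0
  0 0 0 0 0
  0 0 0 0 0
  0 0 2 0 0
After step 2: ants at (0,0),(1,3),(3,2)
  2 0 0 0 0
  0 0 0 2 0
  0 0 0 0 0
  0 0 1 0 0
  0 0 1 0 0
After step 3: ants at (0,1),(0,3),(4,2)
  1 1 0 1 0
  0 0 0 1 0
  0 0 0 0 0
  0 0 0 0 0
  0 0 2 0 0

1 1 0 1 0
0 0 0 1 0
0 0 0 0 0
0 0 0 0 0
0 0 2 0 0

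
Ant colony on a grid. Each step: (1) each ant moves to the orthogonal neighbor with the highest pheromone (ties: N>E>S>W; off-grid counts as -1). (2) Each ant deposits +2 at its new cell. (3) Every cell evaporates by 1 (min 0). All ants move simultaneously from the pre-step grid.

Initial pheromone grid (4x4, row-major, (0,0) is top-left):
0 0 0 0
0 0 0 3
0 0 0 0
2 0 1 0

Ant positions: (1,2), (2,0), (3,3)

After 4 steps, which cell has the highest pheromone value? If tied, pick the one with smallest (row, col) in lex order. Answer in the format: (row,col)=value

Answer: (1,3)=3

Derivation:
Step 1: ant0:(1,2)->E->(1,3) | ant1:(2,0)->S->(3,0) | ant2:(3,3)->W->(3,2)
  grid max=4 at (1,3)
Step 2: ant0:(1,3)->N->(0,3) | ant1:(3,0)->N->(2,0) | ant2:(3,2)->N->(2,2)
  grid max=3 at (1,3)
Step 3: ant0:(0,3)->S->(1,3) | ant1:(2,0)->S->(3,0) | ant2:(2,2)->S->(3,2)
  grid max=4 at (1,3)
Step 4: ant0:(1,3)->N->(0,3) | ant1:(3,0)->N->(2,0) | ant2:(3,2)->N->(2,2)
  grid max=3 at (1,3)
Final grid:
  0 0 0 1
  0 0 0 3
  1 0 1 0
  2 0 1 0
Max pheromone 3 at (1,3)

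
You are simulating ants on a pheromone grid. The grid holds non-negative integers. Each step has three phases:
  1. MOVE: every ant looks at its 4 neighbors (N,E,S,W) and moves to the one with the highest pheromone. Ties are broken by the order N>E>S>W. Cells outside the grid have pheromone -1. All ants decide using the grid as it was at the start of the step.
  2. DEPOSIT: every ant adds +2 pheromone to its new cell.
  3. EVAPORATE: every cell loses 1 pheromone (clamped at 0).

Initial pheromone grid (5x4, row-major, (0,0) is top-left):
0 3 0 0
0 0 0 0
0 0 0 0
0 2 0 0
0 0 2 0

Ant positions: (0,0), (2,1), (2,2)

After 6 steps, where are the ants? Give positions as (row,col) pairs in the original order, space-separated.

Step 1: ant0:(0,0)->E->(0,1) | ant1:(2,1)->S->(3,1) | ant2:(2,2)->N->(1,2)
  grid max=4 at (0,1)
Step 2: ant0:(0,1)->E->(0,2) | ant1:(3,1)->N->(2,1) | ant2:(1,2)->N->(0,2)
  grid max=3 at (0,1)
Step 3: ant0:(0,2)->W->(0,1) | ant1:(2,1)->S->(3,1) | ant2:(0,2)->W->(0,1)
  grid max=6 at (0,1)
Step 4: ant0:(0,1)->E->(0,2) | ant1:(3,1)->N->(2,1) | ant2:(0,1)->E->(0,2)
  grid max=5 at (0,1)
Step 5: ant0:(0,2)->W->(0,1) | ant1:(2,1)->S->(3,1) | ant2:(0,2)->W->(0,1)
  grid max=8 at (0,1)
Step 6: ant0:(0,1)->E->(0,2) | ant1:(3,1)->N->(2,1) | ant2:(0,1)->E->(0,2)
  grid max=7 at (0,1)

(0,2) (2,1) (0,2)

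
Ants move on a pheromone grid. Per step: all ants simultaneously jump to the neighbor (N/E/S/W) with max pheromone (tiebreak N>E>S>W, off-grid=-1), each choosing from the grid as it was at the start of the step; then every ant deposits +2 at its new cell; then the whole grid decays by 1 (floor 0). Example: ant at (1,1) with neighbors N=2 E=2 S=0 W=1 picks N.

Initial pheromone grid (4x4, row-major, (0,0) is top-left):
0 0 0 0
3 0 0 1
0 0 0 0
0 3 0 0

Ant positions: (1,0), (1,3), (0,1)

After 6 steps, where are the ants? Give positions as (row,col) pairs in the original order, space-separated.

Step 1: ant0:(1,0)->N->(0,0) | ant1:(1,3)->N->(0,3) | ant2:(0,1)->E->(0,2)
  grid max=2 at (1,0)
Step 2: ant0:(0,0)->S->(1,0) | ant1:(0,3)->W->(0,2) | ant2:(0,2)->E->(0,3)
  grid max=3 at (1,0)
Step 3: ant0:(1,0)->N->(0,0) | ant1:(0,2)->E->(0,3) | ant2:(0,3)->W->(0,2)
  grid max=3 at (0,2)
Step 4: ant0:(0,0)->S->(1,0) | ant1:(0,3)->W->(0,2) | ant2:(0,2)->E->(0,3)
  grid max=4 at (0,2)
Step 5: ant0:(1,0)->N->(0,0) | ant1:(0,2)->E->(0,3) | ant2:(0,3)->W->(0,2)
  grid max=5 at (0,2)
Step 6: ant0:(0,0)->S->(1,0) | ant1:(0,3)->W->(0,2) | ant2:(0,2)->E->(0,3)
  grid max=6 at (0,2)

(1,0) (0,2) (0,3)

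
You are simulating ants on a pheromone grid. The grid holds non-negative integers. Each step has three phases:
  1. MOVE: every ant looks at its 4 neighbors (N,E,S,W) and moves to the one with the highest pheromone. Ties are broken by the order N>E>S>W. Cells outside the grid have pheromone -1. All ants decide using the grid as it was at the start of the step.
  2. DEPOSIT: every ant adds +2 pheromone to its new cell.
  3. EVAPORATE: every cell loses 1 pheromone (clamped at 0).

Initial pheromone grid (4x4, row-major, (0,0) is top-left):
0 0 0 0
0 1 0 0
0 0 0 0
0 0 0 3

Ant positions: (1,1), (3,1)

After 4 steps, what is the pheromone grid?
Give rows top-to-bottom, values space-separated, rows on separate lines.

After step 1: ants at (0,1),(2,1)
  0 1 0 0
  0 0 0 0
  0 1 0 0
  0 0 0 2
After step 2: ants at (0,2),(1,1)
  0 0 1 0
  0 1 0 0
  0 0 0 0
  0 0 0 1
After step 3: ants at (0,3),(0,1)
  0 1 0 1
  0 0 0 0
  0 0 0 0
  0 0 0 0
After step 4: ants at (1,3),(0,2)
  0 0 1 0
  0 0 0 1
  0 0 0 0
  0 0 0 0

0 0 1 0
0 0 0 1
0 0 0 0
0 0 0 0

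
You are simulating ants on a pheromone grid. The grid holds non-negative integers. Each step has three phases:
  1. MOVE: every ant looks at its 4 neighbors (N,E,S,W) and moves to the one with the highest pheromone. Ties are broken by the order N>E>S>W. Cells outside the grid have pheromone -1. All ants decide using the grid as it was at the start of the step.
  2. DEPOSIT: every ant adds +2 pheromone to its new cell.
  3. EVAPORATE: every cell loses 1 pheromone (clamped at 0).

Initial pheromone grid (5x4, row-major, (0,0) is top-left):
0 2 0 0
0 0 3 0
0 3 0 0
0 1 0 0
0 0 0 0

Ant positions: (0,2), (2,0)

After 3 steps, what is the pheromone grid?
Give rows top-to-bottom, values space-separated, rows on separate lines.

After step 1: ants at (1,2),(2,1)
  0 1 0 0
  0 0 4 0
  0 4 0 0
  0 0 0 0
  0 0 0 0
After step 2: ants at (0,2),(1,1)
  0 0 1 0
  0 1 3 0
  0 3 0 0
  0 0 0 0
  0 0 0 0
After step 3: ants at (1,2),(1,2)
  0 0 0 0
  0 0 6 0
  0 2 0 0
  0 0 0 0
  0 0 0 0

0 0 0 0
0 0 6 0
0 2 0 0
0 0 0 0
0 0 0 0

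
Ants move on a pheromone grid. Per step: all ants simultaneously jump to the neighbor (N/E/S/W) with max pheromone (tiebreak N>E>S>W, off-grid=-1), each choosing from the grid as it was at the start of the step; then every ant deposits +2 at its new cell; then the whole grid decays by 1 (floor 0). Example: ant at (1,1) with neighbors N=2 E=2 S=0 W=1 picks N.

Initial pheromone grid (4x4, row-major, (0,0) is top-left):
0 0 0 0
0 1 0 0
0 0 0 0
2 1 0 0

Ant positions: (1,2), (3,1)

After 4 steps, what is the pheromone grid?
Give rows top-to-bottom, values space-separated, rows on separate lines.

After step 1: ants at (1,1),(3,0)
  0 0 0 0
  0 2 0 0
  0 0 0 0
  3 0 0 0
After step 2: ants at (0,1),(2,0)
  0 1 0 0
  0 1 0 0
  1 0 0 0
  2 0 0 0
After step 3: ants at (1,1),(3,0)
  0 0 0 0
  0 2 0 0
  0 0 0 0
  3 0 0 0
After step 4: ants at (0,1),(2,0)
  0 1 0 0
  0 1 0 0
  1 0 0 0
  2 0 0 0

0 1 0 0
0 1 0 0
1 0 0 0
2 0 0 0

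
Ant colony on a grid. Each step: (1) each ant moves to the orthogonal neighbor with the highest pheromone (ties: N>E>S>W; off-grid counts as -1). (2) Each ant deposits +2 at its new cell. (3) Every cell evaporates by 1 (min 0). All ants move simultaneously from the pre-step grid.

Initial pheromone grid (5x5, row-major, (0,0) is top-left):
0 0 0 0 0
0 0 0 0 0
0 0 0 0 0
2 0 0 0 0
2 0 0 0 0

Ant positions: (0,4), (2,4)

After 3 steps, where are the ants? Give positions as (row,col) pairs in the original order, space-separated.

Step 1: ant0:(0,4)->S->(1,4) | ant1:(2,4)->N->(1,4)
  grid max=3 at (1,4)
Step 2: ant0:(1,4)->N->(0,4) | ant1:(1,4)->N->(0,4)
  grid max=3 at (0,4)
Step 3: ant0:(0,4)->S->(1,4) | ant1:(0,4)->S->(1,4)
  grid max=5 at (1,4)

(1,4) (1,4)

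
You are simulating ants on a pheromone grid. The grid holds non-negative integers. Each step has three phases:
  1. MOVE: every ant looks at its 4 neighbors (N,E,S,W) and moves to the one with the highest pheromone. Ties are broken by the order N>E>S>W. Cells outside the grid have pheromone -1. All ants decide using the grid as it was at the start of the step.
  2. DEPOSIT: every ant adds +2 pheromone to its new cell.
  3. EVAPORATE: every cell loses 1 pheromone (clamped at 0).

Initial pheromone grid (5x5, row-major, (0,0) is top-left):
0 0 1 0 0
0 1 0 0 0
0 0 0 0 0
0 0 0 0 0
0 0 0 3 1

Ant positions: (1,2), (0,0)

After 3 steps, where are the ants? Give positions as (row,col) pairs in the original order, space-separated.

Step 1: ant0:(1,2)->N->(0,2) | ant1:(0,0)->E->(0,1)
  grid max=2 at (0,2)
Step 2: ant0:(0,2)->W->(0,1) | ant1:(0,1)->E->(0,2)
  grid max=3 at (0,2)
Step 3: ant0:(0,1)->E->(0,2) | ant1:(0,2)->W->(0,1)
  grid max=4 at (0,2)

(0,2) (0,1)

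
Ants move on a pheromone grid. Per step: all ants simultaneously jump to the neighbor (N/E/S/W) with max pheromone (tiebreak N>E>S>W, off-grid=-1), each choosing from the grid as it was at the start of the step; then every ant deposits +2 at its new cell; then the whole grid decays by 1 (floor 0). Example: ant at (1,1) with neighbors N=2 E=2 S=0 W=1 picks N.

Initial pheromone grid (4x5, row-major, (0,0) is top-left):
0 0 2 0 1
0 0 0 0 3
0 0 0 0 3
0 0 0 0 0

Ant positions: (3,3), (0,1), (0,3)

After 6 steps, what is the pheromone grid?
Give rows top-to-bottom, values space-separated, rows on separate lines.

After step 1: ants at (2,3),(0,2),(0,2)
  0 0 5 0 0
  0 0 0 0 2
  0 0 0 1 2
  0 0 0 0 0
After step 2: ants at (2,4),(0,3),(0,3)
  0 0 4 3 0
  0 0 0 0 1
  0 0 0 0 3
  0 0 0 0 0
After step 3: ants at (1,4),(0,2),(0,2)
  0 0 7 2 0
  0 0 0 0 2
  0 0 0 0 2
  0 0 0 0 0
After step 4: ants at (2,4),(0,3),(0,3)
  0 0 6 5 0
  0 0 0 0 1
  0 0 0 0 3
  0 0 0 0 0
After step 5: ants at (1,4),(0,2),(0,2)
  0 0 9 4 0
  0 0 0 0 2
  0 0 0 0 2
  0 0 0 0 0
After step 6: ants at (2,4),(0,3),(0,3)
  0 0 8 7 0
  0 0 0 0 1
  0 0 0 0 3
  0 0 0 0 0

0 0 8 7 0
0 0 0 0 1
0 0 0 0 3
0 0 0 0 0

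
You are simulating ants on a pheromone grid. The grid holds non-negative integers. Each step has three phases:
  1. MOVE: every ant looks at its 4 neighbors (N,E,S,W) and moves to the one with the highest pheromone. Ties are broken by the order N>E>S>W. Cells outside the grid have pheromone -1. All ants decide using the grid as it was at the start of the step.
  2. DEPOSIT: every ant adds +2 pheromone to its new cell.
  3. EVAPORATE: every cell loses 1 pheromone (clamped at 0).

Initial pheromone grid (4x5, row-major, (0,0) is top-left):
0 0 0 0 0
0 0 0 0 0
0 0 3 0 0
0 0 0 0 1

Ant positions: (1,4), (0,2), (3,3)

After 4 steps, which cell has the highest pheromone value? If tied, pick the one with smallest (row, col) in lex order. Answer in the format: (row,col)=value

Answer: (0,3)=4

Derivation:
Step 1: ant0:(1,4)->N->(0,4) | ant1:(0,2)->E->(0,3) | ant2:(3,3)->E->(3,4)
  grid max=2 at (2,2)
Step 2: ant0:(0,4)->W->(0,3) | ant1:(0,3)->E->(0,4) | ant2:(3,4)->N->(2,4)
  grid max=2 at (0,3)
Step 3: ant0:(0,3)->E->(0,4) | ant1:(0,4)->W->(0,3) | ant2:(2,4)->S->(3,4)
  grid max=3 at (0,3)
Step 4: ant0:(0,4)->W->(0,3) | ant1:(0,3)->E->(0,4) | ant2:(3,4)->N->(2,4)
  grid max=4 at (0,3)
Final grid:
  0 0 0 4 4
  0 0 0 0 0
  0 0 0 0 1
  0 0 0 0 1
Max pheromone 4 at (0,3)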